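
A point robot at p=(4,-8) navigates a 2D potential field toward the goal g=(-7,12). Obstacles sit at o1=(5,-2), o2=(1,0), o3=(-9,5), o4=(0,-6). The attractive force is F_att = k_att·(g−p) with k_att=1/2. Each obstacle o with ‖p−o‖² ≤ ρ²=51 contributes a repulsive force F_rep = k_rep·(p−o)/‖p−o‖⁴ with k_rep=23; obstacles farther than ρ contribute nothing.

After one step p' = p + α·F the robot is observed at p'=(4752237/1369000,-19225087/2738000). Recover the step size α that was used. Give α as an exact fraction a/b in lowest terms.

F_att = 1/2·(g−p) = 1/2·(-11,20) = (-5.5000,10.0000)
o1: d²=37 ≤ ρ²=51; F_rep = 23·(-1,-6)/37² = (-0.0168,-0.1008)
o2: d²=73 > ρ²=51 → inactive
o3: d²=338 > ρ²=51 → inactive
o4: d²=20 ≤ ρ²=51; F_rep = 23·(4,-2)/20² = (0.2300,-0.1150)
F = F_att + ΣF_rep = (-5.2868,9.7842)
Δp = p'−p = (-0.5287,0.9784); α = Δx/Fx = (-723763/1369000) / (-723763/136900) = 1/10
check: Δy/Fy = (2678913/2738000) / (2678913/273800) = 1/10 ✓

α = 1/10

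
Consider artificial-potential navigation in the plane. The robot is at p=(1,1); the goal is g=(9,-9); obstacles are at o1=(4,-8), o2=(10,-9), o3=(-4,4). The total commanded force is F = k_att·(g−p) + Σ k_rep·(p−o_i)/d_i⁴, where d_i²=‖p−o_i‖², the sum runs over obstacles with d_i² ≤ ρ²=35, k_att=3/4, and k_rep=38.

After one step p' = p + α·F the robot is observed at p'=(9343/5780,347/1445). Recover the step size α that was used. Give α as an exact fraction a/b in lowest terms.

F_att = 3/4·(g−p) = 3/4·(8,-10) = (6.0000,-7.5000)
o1: d²=90 > ρ²=35 → inactive
o2: d²=181 > ρ²=35 → inactive
o3: d²=34 ≤ ρ²=35; F_rep = 38·(5,-3)/34² = (0.1644,-0.0986)
F = F_att + ΣF_rep = (6.1644,-7.5986)
Δp = p'−p = (0.6164,-0.7599); α = Δx/Fx = (3563/5780) / (3563/578) = 1/10
check: Δy/Fy = (-1098/1445) / (-2196/289) = 1/10 ✓

α = 1/10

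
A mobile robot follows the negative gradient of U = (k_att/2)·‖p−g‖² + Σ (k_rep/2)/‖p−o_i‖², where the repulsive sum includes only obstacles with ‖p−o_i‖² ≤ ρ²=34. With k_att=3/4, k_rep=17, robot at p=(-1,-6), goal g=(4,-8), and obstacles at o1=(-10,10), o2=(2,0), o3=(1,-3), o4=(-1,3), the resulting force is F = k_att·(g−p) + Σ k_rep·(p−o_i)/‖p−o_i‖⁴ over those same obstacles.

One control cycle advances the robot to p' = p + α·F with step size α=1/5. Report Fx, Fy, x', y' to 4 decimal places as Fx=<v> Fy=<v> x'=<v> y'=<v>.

Fx=3.5488 Fy=-1.8018 x'=-0.2902 y'=-6.3604

F_att = 3/4·(g−p) = 3/4·(5,-2) = (3.7500,-1.5000)
o1: d²=337 > ρ²=34 → inactive
o2: d²=45 > ρ²=34 → inactive
o3: d²=13 ≤ ρ²=34; F_rep = 17·(-2,-3)/13² = (-0.2012,-0.3018)
o4: d²=81 > ρ²=34 → inactive
F = F_att + ΣF_rep = (3.5488,-1.8018)
p' = p + 1/5·F = (-0.2902,-6.3604)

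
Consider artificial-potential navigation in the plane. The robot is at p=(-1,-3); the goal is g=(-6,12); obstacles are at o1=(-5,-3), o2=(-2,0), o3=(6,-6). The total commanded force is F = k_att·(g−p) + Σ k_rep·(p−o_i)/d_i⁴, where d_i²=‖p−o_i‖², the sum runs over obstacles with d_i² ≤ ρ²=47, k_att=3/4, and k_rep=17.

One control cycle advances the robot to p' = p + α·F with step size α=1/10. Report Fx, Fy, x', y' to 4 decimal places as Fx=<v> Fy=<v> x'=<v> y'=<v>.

Fx=-3.3144 Fy=10.7400 x'=-1.3314 y'=-1.9260

F_att = 3/4·(g−p) = 3/4·(-5,15) = (-3.7500,11.2500)
o1: d²=16 ≤ ρ²=47; F_rep = 17·(4,0)/16² = (0.2656,0.0000)
o2: d²=10 ≤ ρ²=47; F_rep = 17·(1,-3)/10² = (0.1700,-0.5100)
o3: d²=58 > ρ²=47 → inactive
F = F_att + ΣF_rep = (-3.3144,10.7400)
p' = p + 1/10·F = (-1.3314,-1.9260)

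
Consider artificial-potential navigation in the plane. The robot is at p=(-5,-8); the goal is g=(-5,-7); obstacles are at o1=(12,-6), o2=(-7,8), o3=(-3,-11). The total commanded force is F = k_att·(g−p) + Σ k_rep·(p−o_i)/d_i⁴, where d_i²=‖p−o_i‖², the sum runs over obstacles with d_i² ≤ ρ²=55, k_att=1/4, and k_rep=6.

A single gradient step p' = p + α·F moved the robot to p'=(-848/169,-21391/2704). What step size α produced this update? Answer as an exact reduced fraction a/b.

F_att = 1/4·(g−p) = 1/4·(0,1) = (0.0000,0.2500)
o1: d²=293 > ρ²=55 → inactive
o2: d²=260 > ρ²=55 → inactive
o3: d²=13 ≤ ρ²=55; F_rep = 6·(-2,3)/13² = (-0.0710,0.1065)
F = F_att + ΣF_rep = (-0.0710,0.3565)
Δp = p'−p = (-0.0178,0.0891); α = Δx/Fx = (-3/169) / (-12/169) = 1/4
check: Δy/Fy = (241/2704) / (241/676) = 1/4 ✓

α = 1/4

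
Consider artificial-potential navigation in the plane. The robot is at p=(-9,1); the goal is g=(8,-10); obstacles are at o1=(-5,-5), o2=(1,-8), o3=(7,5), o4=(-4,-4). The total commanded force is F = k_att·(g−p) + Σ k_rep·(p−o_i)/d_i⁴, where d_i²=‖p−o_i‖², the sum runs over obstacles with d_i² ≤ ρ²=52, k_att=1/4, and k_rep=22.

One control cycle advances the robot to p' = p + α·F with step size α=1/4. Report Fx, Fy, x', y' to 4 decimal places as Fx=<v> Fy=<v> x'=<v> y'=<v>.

F_att = 1/4·(g−p) = 1/4·(17,-11) = (4.2500,-2.7500)
o1: d²=52 ≤ ρ²=52; F_rep = 22·(-4,6)/52² = (-0.0325,0.0488)
o2: d²=181 > ρ²=52 → inactive
o3: d²=272 > ρ²=52 → inactive
o4: d²=50 ≤ ρ²=52; F_rep = 22·(-5,5)/50² = (-0.0440,0.0440)
F = F_att + ΣF_rep = (4.1735,-2.6572)
p' = p + 1/4·F = (-7.9566,0.3357)

Fx=4.1735 Fy=-2.6572 x'=-7.9566 y'=0.3357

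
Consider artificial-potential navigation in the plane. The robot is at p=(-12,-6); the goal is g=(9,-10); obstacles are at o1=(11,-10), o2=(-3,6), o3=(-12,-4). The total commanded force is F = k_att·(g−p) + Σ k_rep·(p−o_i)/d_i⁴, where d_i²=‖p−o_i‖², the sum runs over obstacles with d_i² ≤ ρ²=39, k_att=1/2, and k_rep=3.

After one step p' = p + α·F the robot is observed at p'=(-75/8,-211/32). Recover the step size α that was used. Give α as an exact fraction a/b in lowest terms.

F_att = 1/2·(g−p) = 1/2·(21,-4) = (10.5000,-2.0000)
o1: d²=545 > ρ²=39 → inactive
o2: d²=225 > ρ²=39 → inactive
o3: d²=4 ≤ ρ²=39; F_rep = 3·(0,-2)/4² = (0.0000,-0.3750)
F = F_att + ΣF_rep = (10.5000,-2.3750)
Δp = p'−p = (2.6250,-0.5938); α = Δx/Fx = (21/8) / (21/2) = 1/4
check: Δy/Fy = (-19/32) / (-19/8) = 1/4 ✓

α = 1/4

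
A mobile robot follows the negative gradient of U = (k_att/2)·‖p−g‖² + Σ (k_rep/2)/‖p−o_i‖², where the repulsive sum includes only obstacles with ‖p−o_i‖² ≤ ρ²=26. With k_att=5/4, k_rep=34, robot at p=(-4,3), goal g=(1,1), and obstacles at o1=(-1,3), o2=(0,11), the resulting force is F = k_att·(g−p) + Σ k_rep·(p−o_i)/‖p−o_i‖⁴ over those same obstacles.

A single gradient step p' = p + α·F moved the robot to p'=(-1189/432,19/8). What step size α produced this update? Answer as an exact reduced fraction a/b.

F_att = 5/4·(g−p) = 5/4·(5,-2) = (6.2500,-2.5000)
o1: d²=9 ≤ ρ²=26; F_rep = 34·(-3,0)/9² = (-1.2593,0.0000)
o2: d²=80 > ρ²=26 → inactive
F = F_att + ΣF_rep = (4.9907,-2.5000)
Δp = p'−p = (1.2477,-0.6250); α = Δx/Fx = (539/432) / (539/108) = 1/4
check: Δy/Fy = (-5/8) / (-5/2) = 1/4 ✓

α = 1/4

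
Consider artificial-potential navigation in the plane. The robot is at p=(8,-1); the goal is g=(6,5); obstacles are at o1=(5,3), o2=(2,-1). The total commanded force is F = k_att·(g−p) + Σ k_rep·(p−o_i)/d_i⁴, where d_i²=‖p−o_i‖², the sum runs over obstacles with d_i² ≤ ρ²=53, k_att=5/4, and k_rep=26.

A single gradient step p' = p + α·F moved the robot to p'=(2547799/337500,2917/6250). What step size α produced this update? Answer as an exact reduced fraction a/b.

α = 1/5

F_att = 5/4·(g−p) = 5/4·(-2,6) = (-2.5000,7.5000)
o1: d²=25 ≤ ρ²=53; F_rep = 26·(3,-4)/25² = (0.1248,-0.1664)
o2: d²=36 ≤ ρ²=53; F_rep = 26·(6,0)/36² = (0.1204,0.0000)
F = F_att + ΣF_rep = (-2.2548,7.3336)
Δp = p'−p = (-0.4510,1.4667); α = Δx/Fx = (-152201/337500) / (-152201/67500) = 1/5
check: Δy/Fy = (9167/6250) / (9167/1250) = 1/5 ✓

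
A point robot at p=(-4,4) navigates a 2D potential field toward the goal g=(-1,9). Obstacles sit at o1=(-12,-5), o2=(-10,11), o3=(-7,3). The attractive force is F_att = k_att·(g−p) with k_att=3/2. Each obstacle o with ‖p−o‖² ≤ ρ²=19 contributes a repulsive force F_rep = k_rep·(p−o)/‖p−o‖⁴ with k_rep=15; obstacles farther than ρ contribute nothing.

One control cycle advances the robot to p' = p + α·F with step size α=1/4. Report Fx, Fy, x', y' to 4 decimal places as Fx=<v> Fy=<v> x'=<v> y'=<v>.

Fx=4.9500 Fy=7.6500 x'=-2.7625 y'=5.9125

F_att = 3/2·(g−p) = 3/2·(3,5) = (4.5000,7.5000)
o1: d²=145 > ρ²=19 → inactive
o2: d²=85 > ρ²=19 → inactive
o3: d²=10 ≤ ρ²=19; F_rep = 15·(3,1)/10² = (0.4500,0.1500)
F = F_att + ΣF_rep = (4.9500,7.6500)
p' = p + 1/4·F = (-2.7625,5.9125)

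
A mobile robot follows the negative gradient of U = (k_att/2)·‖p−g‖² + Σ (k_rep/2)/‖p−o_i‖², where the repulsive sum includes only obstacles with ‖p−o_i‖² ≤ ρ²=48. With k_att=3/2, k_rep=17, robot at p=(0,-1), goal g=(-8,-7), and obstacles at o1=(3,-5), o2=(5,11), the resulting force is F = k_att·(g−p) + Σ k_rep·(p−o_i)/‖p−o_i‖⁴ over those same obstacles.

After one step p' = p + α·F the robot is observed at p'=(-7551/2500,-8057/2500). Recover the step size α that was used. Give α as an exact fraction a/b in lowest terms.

F_att = 3/2·(g−p) = 3/2·(-8,-6) = (-12.0000,-9.0000)
o1: d²=25 ≤ ρ²=48; F_rep = 17·(-3,4)/25² = (-0.0816,0.1088)
o2: d²=169 > ρ²=48 → inactive
F = F_att + ΣF_rep = (-12.0816,-8.8912)
Δp = p'−p = (-3.0204,-2.2228); α = Δx/Fx = (-7551/2500) / (-7551/625) = 1/4
check: Δy/Fy = (-5557/2500) / (-5557/625) = 1/4 ✓

α = 1/4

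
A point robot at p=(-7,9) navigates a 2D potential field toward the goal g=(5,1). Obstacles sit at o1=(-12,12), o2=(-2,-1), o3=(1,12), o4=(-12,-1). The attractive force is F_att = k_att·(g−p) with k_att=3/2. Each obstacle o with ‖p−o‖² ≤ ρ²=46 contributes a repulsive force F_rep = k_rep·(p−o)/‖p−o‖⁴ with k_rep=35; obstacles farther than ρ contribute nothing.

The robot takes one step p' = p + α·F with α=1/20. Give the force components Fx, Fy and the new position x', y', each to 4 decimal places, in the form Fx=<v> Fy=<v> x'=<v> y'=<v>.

Fx=18.1514 Fy=-12.0908 x'=-6.0924 y'=8.3955

F_att = 3/2·(g−p) = 3/2·(12,-8) = (18.0000,-12.0000)
o1: d²=34 ≤ ρ²=46; F_rep = 35·(5,-3)/34² = (0.1514,-0.0908)
o2: d²=125 > ρ²=46 → inactive
o3: d²=73 > ρ²=46 → inactive
o4: d²=125 > ρ²=46 → inactive
F = F_att + ΣF_rep = (18.1514,-12.0908)
p' = p + 1/20·F = (-6.0924,8.3955)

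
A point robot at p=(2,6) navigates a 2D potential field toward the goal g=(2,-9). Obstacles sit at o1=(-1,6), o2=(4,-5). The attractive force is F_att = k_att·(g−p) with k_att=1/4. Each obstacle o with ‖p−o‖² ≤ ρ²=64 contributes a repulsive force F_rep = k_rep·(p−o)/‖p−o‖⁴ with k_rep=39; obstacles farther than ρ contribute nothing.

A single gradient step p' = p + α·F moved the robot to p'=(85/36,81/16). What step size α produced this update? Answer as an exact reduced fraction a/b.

F_att = 1/4·(g−p) = 1/4·(0,-15) = (0.0000,-3.7500)
o1: d²=9 ≤ ρ²=64; F_rep = 39·(3,0)/9² = (1.4444,0.0000)
o2: d²=125 > ρ²=64 → inactive
F = F_att + ΣF_rep = (1.4444,-3.7500)
Δp = p'−p = (0.3611,-0.9375); α = Δx/Fx = (13/36) / (13/9) = 1/4
check: Δy/Fy = (-15/16) / (-15/4) = 1/4 ✓

α = 1/4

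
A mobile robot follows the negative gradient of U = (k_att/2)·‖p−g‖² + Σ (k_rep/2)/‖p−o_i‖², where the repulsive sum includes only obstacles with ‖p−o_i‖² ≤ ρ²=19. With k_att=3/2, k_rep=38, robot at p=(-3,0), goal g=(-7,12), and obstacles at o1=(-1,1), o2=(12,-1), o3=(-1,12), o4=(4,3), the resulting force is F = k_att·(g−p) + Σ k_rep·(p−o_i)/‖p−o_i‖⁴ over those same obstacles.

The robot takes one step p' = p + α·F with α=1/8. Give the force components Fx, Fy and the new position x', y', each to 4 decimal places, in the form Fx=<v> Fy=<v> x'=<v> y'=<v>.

Fx=-9.0400 Fy=16.4800 x'=-4.1300 y'=2.0600

F_att = 3/2·(g−p) = 3/2·(-4,12) = (-6.0000,18.0000)
o1: d²=5 ≤ ρ²=19; F_rep = 38·(-2,-1)/5² = (-3.0400,-1.5200)
o2: d²=226 > ρ²=19 → inactive
o3: d²=148 > ρ²=19 → inactive
o4: d²=58 > ρ²=19 → inactive
F = F_att + ΣF_rep = (-9.0400,16.4800)
p' = p + 1/8·F = (-4.1300,2.0600)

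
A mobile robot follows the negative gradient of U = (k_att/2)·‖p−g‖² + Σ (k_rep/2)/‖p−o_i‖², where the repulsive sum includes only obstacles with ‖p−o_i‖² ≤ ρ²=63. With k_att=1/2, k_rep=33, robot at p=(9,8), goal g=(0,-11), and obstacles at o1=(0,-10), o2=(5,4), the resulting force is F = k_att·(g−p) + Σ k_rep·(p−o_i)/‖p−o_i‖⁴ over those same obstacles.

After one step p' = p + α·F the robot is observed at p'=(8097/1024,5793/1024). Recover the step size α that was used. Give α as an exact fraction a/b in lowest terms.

α = 1/4

F_att = 1/2·(g−p) = 1/2·(-9,-19) = (-4.5000,-9.5000)
o1: d²=405 > ρ²=63 → inactive
o2: d²=32 ≤ ρ²=63; F_rep = 33·(4,4)/32² = (0.1289,0.1289)
F = F_att + ΣF_rep = (-4.3711,-9.3711)
Δp = p'−p = (-1.0928,-2.3428); α = Δx/Fx = (-1119/1024) / (-1119/256) = 1/4
check: Δy/Fy = (-2399/1024) / (-2399/256) = 1/4 ✓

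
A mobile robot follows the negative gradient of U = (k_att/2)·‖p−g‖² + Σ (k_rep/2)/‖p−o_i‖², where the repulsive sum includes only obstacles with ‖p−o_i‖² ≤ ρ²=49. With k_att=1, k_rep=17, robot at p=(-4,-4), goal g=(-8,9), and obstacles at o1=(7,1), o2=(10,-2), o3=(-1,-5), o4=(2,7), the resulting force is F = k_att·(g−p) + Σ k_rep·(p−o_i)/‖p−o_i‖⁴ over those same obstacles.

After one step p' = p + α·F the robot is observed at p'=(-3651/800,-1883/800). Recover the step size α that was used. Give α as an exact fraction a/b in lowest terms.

α = 1/8

F_att = 1·(g−p) = 1·(-4,13) = (-4.0000,13.0000)
o1: d²=146 > ρ²=49 → inactive
o2: d²=200 > ρ²=49 → inactive
o3: d²=10 ≤ ρ²=49; F_rep = 17·(-3,1)/10² = (-0.5100,0.1700)
o4: d²=157 > ρ²=49 → inactive
F = F_att + ΣF_rep = (-4.5100,13.1700)
Δp = p'−p = (-0.5637,1.6462); α = Δx/Fx = (-451/800) / (-451/100) = 1/8
check: Δy/Fy = (1317/800) / (1317/100) = 1/8 ✓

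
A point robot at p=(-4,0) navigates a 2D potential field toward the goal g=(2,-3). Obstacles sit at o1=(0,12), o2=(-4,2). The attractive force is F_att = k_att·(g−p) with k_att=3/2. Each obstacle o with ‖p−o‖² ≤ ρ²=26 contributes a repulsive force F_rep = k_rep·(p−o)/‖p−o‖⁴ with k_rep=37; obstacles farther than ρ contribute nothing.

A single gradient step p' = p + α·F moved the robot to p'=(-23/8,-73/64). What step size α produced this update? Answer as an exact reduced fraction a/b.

F_att = 3/2·(g−p) = 3/2·(6,-3) = (9.0000,-4.5000)
o1: d²=160 > ρ²=26 → inactive
o2: d²=4 ≤ ρ²=26; F_rep = 37·(0,-2)/4² = (0.0000,-4.6250)
F = F_att + ΣF_rep = (9.0000,-9.1250)
Δp = p'−p = (1.1250,-1.1406); α = Δx/Fx = (9/8) / (9) = 1/8
check: Δy/Fy = (-73/64) / (-73/8) = 1/8 ✓

α = 1/8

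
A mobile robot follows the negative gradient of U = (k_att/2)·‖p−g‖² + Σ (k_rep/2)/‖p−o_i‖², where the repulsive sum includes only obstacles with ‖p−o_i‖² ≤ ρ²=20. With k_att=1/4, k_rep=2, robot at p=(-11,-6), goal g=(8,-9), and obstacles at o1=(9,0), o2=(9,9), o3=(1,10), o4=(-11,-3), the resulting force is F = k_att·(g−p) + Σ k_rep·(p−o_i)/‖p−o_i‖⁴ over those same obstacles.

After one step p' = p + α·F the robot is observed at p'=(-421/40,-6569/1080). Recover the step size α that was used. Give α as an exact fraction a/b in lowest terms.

α = 1/10

F_att = 1/4·(g−p) = 1/4·(19,-3) = (4.7500,-0.7500)
o1: d²=436 > ρ²=20 → inactive
o2: d²=625 > ρ²=20 → inactive
o3: d²=400 > ρ²=20 → inactive
o4: d²=9 ≤ ρ²=20; F_rep = 2·(0,-3)/9² = (0.0000,-0.0741)
F = F_att + ΣF_rep = (4.7500,-0.8241)
Δp = p'−p = (0.4750,-0.0824); α = Δx/Fx = (19/40) / (19/4) = 1/10
check: Δy/Fy = (-89/1080) / (-89/108) = 1/10 ✓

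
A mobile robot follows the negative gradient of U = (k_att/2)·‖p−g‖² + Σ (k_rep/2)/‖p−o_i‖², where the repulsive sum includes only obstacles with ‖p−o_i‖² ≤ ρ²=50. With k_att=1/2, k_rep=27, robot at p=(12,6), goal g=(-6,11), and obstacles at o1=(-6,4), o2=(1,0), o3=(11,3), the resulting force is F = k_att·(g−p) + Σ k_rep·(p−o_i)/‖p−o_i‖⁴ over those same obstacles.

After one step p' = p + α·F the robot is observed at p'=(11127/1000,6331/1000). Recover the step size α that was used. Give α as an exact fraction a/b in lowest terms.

α = 1/10

F_att = 1/2·(g−p) = 1/2·(-18,5) = (-9.0000,2.5000)
o1: d²=328 > ρ²=50 → inactive
o2: d²=157 > ρ²=50 → inactive
o3: d²=10 ≤ ρ²=50; F_rep = 27·(1,3)/10² = (0.2700,0.8100)
F = F_att + ΣF_rep = (-8.7300,3.3100)
Δp = p'−p = (-0.8730,0.3310); α = Δx/Fx = (-873/1000) / (-873/100) = 1/10
check: Δy/Fy = (331/1000) / (331/100) = 1/10 ✓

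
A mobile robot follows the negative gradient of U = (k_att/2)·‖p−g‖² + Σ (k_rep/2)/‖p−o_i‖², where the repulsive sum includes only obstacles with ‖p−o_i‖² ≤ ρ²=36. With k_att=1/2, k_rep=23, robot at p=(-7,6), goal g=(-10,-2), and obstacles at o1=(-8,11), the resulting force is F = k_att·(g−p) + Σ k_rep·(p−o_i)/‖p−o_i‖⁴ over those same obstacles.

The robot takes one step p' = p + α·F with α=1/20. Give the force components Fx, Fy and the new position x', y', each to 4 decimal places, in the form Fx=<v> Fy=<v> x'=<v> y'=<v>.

F_att = 1/2·(g−p) = 1/2·(-3,-8) = (-1.5000,-4.0000)
o1: d²=26 ≤ ρ²=36; F_rep = 23·(1,-5)/26² = (0.0340,-0.1701)
F = F_att + ΣF_rep = (-1.4660,-4.1701)
p' = p + 1/20·F = (-7.0733,5.7915)

Fx=-1.4660 Fy=-4.1701 x'=-7.0733 y'=5.7915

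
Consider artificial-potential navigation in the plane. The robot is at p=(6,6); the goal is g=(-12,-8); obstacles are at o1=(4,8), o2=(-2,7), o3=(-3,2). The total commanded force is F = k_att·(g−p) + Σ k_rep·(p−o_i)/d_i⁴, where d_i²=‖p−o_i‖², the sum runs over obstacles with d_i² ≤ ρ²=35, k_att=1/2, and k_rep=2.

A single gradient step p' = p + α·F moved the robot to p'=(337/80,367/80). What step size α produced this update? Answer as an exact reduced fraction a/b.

F_att = 1/2·(g−p) = 1/2·(-18,-14) = (-9.0000,-7.0000)
o1: d²=8 ≤ ρ²=35; F_rep = 2·(2,-2)/8² = (0.0625,-0.0625)
o2: d²=65 > ρ²=35 → inactive
o3: d²=97 > ρ²=35 → inactive
F = F_att + ΣF_rep = (-8.9375,-7.0625)
Δp = p'−p = (-1.7875,-1.4125); α = Δx/Fx = (-143/80) / (-143/16) = 1/5
check: Δy/Fy = (-113/80) / (-113/16) = 1/5 ✓

α = 1/5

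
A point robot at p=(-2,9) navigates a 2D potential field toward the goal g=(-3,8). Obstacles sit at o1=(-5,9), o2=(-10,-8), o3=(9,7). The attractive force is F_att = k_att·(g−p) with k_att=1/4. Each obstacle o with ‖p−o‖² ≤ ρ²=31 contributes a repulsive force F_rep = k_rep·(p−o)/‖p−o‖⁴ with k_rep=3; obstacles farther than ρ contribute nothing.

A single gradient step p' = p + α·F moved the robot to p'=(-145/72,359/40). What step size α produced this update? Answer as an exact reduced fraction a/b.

F_att = 1/4·(g−p) = 1/4·(-1,-1) = (-0.2500,-0.2500)
o1: d²=9 ≤ ρ²=31; F_rep = 3·(3,0)/9² = (0.1111,0.0000)
o2: d²=353 > ρ²=31 → inactive
o3: d²=125 > ρ²=31 → inactive
F = F_att + ΣF_rep = (-0.1389,-0.2500)
Δp = p'−p = (-0.0139,-0.0250); α = Δx/Fx = (-1/72) / (-5/36) = 1/10
check: Δy/Fy = (-1/40) / (-1/4) = 1/10 ✓

α = 1/10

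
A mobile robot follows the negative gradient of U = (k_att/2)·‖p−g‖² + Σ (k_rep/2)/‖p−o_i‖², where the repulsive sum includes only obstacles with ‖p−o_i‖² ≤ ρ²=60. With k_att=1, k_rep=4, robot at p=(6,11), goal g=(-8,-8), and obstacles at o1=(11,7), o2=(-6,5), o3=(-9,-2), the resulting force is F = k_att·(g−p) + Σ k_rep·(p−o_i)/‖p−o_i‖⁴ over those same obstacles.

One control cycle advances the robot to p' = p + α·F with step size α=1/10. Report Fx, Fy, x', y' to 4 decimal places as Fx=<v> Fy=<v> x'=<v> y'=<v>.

F_att = 1·(g−p) = 1·(-14,-19) = (-14.0000,-19.0000)
o1: d²=41 ≤ ρ²=60; F_rep = 4·(-5,4)/41² = (-0.0119,0.0095)
o2: d²=180 > ρ²=60 → inactive
o3: d²=394 > ρ²=60 → inactive
F = F_att + ΣF_rep = (-14.0119,-18.9905)
p' = p + 1/10·F = (4.5988,9.1010)

Fx=-14.0119 Fy=-18.9905 x'=4.5988 y'=9.1010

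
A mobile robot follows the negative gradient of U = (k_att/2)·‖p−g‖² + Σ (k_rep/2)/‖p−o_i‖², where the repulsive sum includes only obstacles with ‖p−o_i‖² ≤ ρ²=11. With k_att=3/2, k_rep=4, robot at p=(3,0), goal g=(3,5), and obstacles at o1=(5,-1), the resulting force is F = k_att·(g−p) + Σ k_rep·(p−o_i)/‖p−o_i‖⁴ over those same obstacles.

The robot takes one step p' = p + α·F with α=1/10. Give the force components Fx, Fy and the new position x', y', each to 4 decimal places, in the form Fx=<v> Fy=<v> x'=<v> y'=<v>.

F_att = 3/2·(g−p) = 3/2·(0,5) = (0.0000,7.5000)
o1: d²=5 ≤ ρ²=11; F_rep = 4·(-2,1)/5² = (-0.3200,0.1600)
F = F_att + ΣF_rep = (-0.3200,7.6600)
p' = p + 1/10·F = (2.9680,0.7660)

Fx=-0.3200 Fy=7.6600 x'=2.9680 y'=0.7660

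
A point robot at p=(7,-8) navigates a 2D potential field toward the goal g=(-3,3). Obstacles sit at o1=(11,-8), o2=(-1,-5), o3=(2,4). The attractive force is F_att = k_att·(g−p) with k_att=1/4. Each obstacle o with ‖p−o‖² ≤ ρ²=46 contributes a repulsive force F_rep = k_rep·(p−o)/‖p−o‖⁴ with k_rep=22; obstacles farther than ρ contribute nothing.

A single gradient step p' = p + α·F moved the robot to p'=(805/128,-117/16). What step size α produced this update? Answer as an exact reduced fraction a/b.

α = 1/4

F_att = 1/4·(g−p) = 1/4·(-10,11) = (-2.5000,2.7500)
o1: d²=16 ≤ ρ²=46; F_rep = 22·(-4,0)/16² = (-0.3438,0.0000)
o2: d²=73 > ρ²=46 → inactive
o3: d²=169 > ρ²=46 → inactive
F = F_att + ΣF_rep = (-2.8438,2.7500)
Δp = p'−p = (-0.7109,0.6875); α = Δx/Fx = (-91/128) / (-91/32) = 1/4
check: Δy/Fy = (11/16) / (11/4) = 1/4 ✓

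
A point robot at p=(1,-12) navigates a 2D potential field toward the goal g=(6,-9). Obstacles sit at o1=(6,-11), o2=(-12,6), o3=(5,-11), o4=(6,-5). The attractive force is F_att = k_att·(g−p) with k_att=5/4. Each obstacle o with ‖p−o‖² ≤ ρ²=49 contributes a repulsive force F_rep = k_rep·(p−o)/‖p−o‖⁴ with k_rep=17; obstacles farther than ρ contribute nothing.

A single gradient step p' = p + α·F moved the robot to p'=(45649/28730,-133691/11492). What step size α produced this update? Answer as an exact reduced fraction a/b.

α = 1/10

F_att = 5/4·(g−p) = 5/4·(5,3) = (6.2500,3.7500)
o1: d²=26 ≤ ρ²=49; F_rep = 17·(-5,-1)/26² = (-0.1257,-0.0251)
o2: d²=493 > ρ²=49 → inactive
o3: d²=17 ≤ ρ²=49; F_rep = 17·(-4,-1)/17² = (-0.2353,-0.0588)
o4: d²=74 > ρ²=49 → inactive
F = F_att + ΣF_rep = (5.8890,3.6660)
Δp = p'−p = (0.5889,0.3666); α = Δx/Fx = (16919/28730) / (16919/2873) = 1/10
check: Δy/Fy = (4213/11492) / (21065/5746) = 1/10 ✓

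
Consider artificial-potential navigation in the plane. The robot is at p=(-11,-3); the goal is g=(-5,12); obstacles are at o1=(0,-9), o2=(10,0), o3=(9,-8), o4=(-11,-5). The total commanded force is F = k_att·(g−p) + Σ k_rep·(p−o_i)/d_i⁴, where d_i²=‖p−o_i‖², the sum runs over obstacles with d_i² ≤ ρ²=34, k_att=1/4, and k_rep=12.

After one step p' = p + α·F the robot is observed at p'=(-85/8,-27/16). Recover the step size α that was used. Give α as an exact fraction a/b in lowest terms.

α = 1/4

F_att = 1/4·(g−p) = 1/4·(6,15) = (1.5000,3.7500)
o1: d²=157 > ρ²=34 → inactive
o2: d²=450 > ρ²=34 → inactive
o3: d²=425 > ρ²=34 → inactive
o4: d²=4 ≤ ρ²=34; F_rep = 12·(0,2)/4² = (0.0000,1.5000)
F = F_att + ΣF_rep = (1.5000,5.2500)
Δp = p'−p = (0.3750,1.3125); α = Δx/Fx = (3/8) / (3/2) = 1/4
check: Δy/Fy = (21/16) / (21/4) = 1/4 ✓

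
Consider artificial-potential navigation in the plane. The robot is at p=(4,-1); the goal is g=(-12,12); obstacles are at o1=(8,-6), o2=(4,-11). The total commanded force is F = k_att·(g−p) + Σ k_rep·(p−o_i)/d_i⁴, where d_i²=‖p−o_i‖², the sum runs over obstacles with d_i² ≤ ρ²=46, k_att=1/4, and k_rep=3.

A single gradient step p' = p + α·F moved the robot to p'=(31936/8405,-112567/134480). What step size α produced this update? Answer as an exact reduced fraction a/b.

F_att = 1/4·(g−p) = 1/4·(-16,13) = (-4.0000,3.2500)
o1: d²=41 ≤ ρ²=46; F_rep = 3·(-4,5)/41² = (-0.0071,0.0089)
o2: d²=100 > ρ²=46 → inactive
F = F_att + ΣF_rep = (-4.0071,3.2589)
Δp = p'−p = (-0.2004,0.1629); α = Δx/Fx = (-1684/8405) / (-6736/1681) = 1/20
check: Δy/Fy = (21913/134480) / (21913/6724) = 1/20 ✓

α = 1/20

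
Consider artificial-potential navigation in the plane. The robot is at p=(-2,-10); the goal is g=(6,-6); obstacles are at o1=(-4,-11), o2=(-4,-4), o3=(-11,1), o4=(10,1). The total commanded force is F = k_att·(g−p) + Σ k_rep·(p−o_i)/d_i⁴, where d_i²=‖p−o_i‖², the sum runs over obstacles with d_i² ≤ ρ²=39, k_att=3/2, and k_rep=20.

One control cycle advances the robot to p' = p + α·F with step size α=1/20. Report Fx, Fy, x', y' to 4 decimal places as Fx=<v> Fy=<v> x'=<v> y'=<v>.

Fx=13.6000 Fy=6.8000 x'=-1.3200 y'=-9.6600

F_att = 3/2·(g−p) = 3/2·(8,4) = (12.0000,6.0000)
o1: d²=5 ≤ ρ²=39; F_rep = 20·(2,1)/5² = (1.6000,0.8000)
o2: d²=40 > ρ²=39 → inactive
o3: d²=202 > ρ²=39 → inactive
o4: d²=265 > ρ²=39 → inactive
F = F_att + ΣF_rep = (13.6000,6.8000)
p' = p + 1/20·F = (-1.3200,-9.6600)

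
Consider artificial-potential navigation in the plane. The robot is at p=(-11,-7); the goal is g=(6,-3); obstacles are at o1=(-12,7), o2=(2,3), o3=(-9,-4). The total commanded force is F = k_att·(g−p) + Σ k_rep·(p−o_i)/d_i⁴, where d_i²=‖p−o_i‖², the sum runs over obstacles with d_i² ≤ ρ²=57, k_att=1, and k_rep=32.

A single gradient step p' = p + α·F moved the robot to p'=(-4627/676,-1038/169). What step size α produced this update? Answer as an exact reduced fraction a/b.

F_att = 1·(g−p) = 1·(17,4) = (17.0000,4.0000)
o1: d²=197 > ρ²=57 → inactive
o2: d²=269 > ρ²=57 → inactive
o3: d²=13 ≤ ρ²=57; F_rep = 32·(-2,-3)/13² = (-0.3787,-0.5680)
F = F_att + ΣF_rep = (16.6213,3.4320)
Δp = p'−p = (4.1553,0.8580); α = Δx/Fx = (2809/676) / (2809/169) = 1/4
check: Δy/Fy = (145/169) / (580/169) = 1/4 ✓

α = 1/4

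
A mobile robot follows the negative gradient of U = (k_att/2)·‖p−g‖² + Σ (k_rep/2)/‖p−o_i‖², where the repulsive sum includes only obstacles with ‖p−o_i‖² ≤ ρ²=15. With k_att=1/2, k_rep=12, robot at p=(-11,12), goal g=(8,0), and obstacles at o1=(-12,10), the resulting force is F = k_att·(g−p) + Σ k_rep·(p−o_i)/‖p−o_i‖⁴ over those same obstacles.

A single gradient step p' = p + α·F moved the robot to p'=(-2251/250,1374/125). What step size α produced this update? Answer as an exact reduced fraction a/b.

α = 1/5

F_att = 1/2·(g−p) = 1/2·(19,-12) = (9.5000,-6.0000)
o1: d²=5 ≤ ρ²=15; F_rep = 12·(1,2)/5² = (0.4800,0.9600)
F = F_att + ΣF_rep = (9.9800,-5.0400)
Δp = p'−p = (1.9960,-1.0080); α = Δx/Fx = (499/250) / (499/50) = 1/5
check: Δy/Fy = (-126/125) / (-126/25) = 1/5 ✓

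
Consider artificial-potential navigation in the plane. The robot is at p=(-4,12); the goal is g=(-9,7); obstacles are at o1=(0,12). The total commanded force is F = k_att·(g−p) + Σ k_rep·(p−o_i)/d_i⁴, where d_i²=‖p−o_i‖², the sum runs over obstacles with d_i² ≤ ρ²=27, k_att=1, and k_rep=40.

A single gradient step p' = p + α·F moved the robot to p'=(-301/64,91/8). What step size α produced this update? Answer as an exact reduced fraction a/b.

α = 1/8

F_att = 1·(g−p) = 1·(-5,-5) = (-5.0000,-5.0000)
o1: d²=16 ≤ ρ²=27; F_rep = 40·(-4,0)/16² = (-0.6250,0.0000)
F = F_att + ΣF_rep = (-5.6250,-5.0000)
Δp = p'−p = (-0.7031,-0.6250); α = Δx/Fx = (-45/64) / (-45/8) = 1/8
check: Δy/Fy = (-5/8) / (-5) = 1/8 ✓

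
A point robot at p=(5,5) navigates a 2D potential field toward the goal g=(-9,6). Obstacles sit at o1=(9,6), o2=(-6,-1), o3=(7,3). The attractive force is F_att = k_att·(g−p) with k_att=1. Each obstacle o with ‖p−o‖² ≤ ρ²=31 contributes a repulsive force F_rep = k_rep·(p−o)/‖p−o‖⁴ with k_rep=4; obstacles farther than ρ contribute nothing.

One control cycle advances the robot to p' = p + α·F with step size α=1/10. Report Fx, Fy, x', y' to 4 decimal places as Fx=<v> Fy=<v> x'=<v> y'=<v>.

F_att = 1·(g−p) = 1·(-14,1) = (-14.0000,1.0000)
o1: d²=17 ≤ ρ²=31; F_rep = 4·(-4,-1)/17² = (-0.0554,-0.0138)
o2: d²=157 > ρ²=31 → inactive
o3: d²=8 ≤ ρ²=31; F_rep = 4·(-2,2)/8² = (-0.1250,0.1250)
F = F_att + ΣF_rep = (-14.1804,1.1112)
p' = p + 1/10·F = (3.5820,5.1111)

Fx=-14.1804 Fy=1.1112 x'=3.5820 y'=5.1111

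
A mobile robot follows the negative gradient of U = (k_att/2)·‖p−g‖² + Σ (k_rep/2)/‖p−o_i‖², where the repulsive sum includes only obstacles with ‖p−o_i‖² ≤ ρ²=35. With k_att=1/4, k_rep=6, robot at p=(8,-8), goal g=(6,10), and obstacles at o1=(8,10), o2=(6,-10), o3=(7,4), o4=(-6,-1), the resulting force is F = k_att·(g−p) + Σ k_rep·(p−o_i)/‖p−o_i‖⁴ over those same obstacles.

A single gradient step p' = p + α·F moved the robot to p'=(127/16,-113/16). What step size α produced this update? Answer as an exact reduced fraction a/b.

α = 1/5

F_att = 1/4·(g−p) = 1/4·(-2,18) = (-0.5000,4.5000)
o1: d²=324 > ρ²=35 → inactive
o2: d²=8 ≤ ρ²=35; F_rep = 6·(2,2)/8² = (0.1875,0.1875)
o3: d²=145 > ρ²=35 → inactive
o4: d²=245 > ρ²=35 → inactive
F = F_att + ΣF_rep = (-0.3125,4.6875)
Δp = p'−p = (-0.0625,0.9375); α = Δx/Fx = (-1/16) / (-5/16) = 1/5
check: Δy/Fy = (15/16) / (75/16) = 1/5 ✓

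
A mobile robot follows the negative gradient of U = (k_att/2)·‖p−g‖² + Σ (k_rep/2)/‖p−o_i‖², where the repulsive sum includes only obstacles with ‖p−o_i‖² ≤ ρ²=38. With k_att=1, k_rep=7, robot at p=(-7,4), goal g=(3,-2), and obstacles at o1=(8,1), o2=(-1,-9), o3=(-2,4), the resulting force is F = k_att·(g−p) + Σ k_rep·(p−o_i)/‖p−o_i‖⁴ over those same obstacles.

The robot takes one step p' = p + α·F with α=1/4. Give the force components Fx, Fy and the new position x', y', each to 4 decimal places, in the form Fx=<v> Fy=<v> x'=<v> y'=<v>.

Fx=9.9440 Fy=-6.0000 x'=-4.5140 y'=2.5000

F_att = 1·(g−p) = 1·(10,-6) = (10.0000,-6.0000)
o1: d²=234 > ρ²=38 → inactive
o2: d²=205 > ρ²=38 → inactive
o3: d²=25 ≤ ρ²=38; F_rep = 7·(-5,0)/25² = (-0.0560,0.0000)
F = F_att + ΣF_rep = (9.9440,-6.0000)
p' = p + 1/4·F = (-4.5140,2.5000)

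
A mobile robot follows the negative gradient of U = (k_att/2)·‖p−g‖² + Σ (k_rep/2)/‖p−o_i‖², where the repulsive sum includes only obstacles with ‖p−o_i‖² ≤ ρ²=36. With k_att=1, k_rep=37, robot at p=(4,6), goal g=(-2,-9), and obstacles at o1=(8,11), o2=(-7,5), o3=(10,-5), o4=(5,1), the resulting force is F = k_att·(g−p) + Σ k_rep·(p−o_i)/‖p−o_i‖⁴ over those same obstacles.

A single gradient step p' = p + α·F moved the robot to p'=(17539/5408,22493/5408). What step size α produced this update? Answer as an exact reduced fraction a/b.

α = 1/8

F_att = 1·(g−p) = 1·(-6,-15) = (-6.0000,-15.0000)
o1: d²=41 > ρ²=36 → inactive
o2: d²=122 > ρ²=36 → inactive
o3: d²=157 > ρ²=36 → inactive
o4: d²=26 ≤ ρ²=36; F_rep = 37·(-1,5)/26² = (-0.0547,0.2737)
F = F_att + ΣF_rep = (-6.0547,-14.7263)
Δp = p'−p = (-0.7568,-1.8408); α = Δx/Fx = (-4093/5408) / (-4093/676) = 1/8
check: Δy/Fy = (-9955/5408) / (-9955/676) = 1/8 ✓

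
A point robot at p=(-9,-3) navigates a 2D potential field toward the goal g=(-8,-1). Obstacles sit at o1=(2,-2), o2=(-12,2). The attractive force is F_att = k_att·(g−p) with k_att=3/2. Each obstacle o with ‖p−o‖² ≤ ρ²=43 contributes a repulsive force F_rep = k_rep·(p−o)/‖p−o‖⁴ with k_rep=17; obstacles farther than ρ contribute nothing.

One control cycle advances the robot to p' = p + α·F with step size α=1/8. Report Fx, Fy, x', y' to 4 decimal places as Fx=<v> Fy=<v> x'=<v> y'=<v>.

F_att = 3/2·(g−p) = 3/2·(1,2) = (1.5000,3.0000)
o1: d²=122 > ρ²=43 → inactive
o2: d²=34 ≤ ρ²=43; F_rep = 17·(3,-5)/34² = (0.0441,-0.0735)
F = F_att + ΣF_rep = (1.5441,2.9265)
p' = p + 1/8·F = (-8.8070,-2.6342)

Fx=1.5441 Fy=2.9265 x'=-8.8070 y'=-2.6342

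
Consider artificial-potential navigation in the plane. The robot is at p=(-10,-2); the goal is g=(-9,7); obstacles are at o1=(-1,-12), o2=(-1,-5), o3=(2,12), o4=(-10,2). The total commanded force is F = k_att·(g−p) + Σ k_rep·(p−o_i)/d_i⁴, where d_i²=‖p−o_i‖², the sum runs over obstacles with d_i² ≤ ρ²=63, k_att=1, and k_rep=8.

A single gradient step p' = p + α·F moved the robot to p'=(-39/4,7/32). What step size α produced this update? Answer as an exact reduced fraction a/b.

α = 1/4

F_att = 1·(g−p) = 1·(1,9) = (1.0000,9.0000)
o1: d²=181 > ρ²=63 → inactive
o2: d²=90 > ρ²=63 → inactive
o3: d²=340 > ρ²=63 → inactive
o4: d²=16 ≤ ρ²=63; F_rep = 8·(0,-4)/16² = (0.0000,-0.1250)
F = F_att + ΣF_rep = (1.0000,8.8750)
Δp = p'−p = (0.2500,2.2188); α = Δx/Fx = (1/4) / (1) = 1/4
check: Δy/Fy = (71/32) / (71/8) = 1/4 ✓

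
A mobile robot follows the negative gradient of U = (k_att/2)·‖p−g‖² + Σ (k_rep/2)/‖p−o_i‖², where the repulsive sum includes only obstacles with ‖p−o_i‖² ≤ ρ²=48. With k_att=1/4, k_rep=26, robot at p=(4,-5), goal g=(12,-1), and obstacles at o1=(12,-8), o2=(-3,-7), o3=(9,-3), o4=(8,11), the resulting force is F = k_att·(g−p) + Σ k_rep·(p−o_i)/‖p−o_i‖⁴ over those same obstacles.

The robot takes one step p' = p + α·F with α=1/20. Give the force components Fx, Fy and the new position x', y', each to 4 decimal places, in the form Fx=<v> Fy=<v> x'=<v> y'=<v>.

F_att = 1/4·(g−p) = 1/4·(8,4) = (2.0000,1.0000)
o1: d²=73 > ρ²=48 → inactive
o2: d²=53 > ρ²=48 → inactive
o3: d²=29 ≤ ρ²=48; F_rep = 26·(-5,-2)/29² = (-0.1546,-0.0618)
o4: d²=272 > ρ²=48 → inactive
F = F_att + ΣF_rep = (1.8454,0.9382)
p' = p + 1/20·F = (4.0923,-4.9531)

Fx=1.8454 Fy=0.9382 x'=4.0923 y'=-4.9531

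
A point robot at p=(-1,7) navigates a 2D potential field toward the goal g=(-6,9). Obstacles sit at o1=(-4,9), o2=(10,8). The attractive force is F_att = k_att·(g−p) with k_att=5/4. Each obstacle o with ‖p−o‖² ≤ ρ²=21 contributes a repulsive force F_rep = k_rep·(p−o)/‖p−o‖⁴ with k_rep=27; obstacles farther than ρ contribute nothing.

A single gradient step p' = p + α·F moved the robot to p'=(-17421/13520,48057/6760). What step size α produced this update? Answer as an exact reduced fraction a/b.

α = 1/20

F_att = 5/4·(g−p) = 5/4·(-5,2) = (-6.2500,2.5000)
o1: d²=13 ≤ ρ²=21; F_rep = 27·(3,-2)/13² = (0.4793,-0.3195)
o2: d²=122 > ρ²=21 → inactive
F = F_att + ΣF_rep = (-5.7707,2.1805)
Δp = p'−p = (-0.2885,0.1090); α = Δx/Fx = (-3901/13520) / (-3901/676) = 1/20
check: Δy/Fy = (737/6760) / (737/338) = 1/20 ✓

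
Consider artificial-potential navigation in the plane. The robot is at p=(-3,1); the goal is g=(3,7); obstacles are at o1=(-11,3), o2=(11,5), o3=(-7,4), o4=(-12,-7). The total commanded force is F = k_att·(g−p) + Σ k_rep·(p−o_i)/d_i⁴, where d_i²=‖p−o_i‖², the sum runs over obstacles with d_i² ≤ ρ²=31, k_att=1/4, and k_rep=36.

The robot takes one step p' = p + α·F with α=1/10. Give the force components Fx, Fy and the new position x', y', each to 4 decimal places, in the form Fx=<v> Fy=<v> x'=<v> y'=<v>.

F_att = 1/4·(g−p) = 1/4·(6,6) = (1.5000,1.5000)
o1: d²=68 > ρ²=31 → inactive
o2: d²=212 > ρ²=31 → inactive
o3: d²=25 ≤ ρ²=31; F_rep = 36·(4,-3)/25² = (0.2304,-0.1728)
o4: d²=145 > ρ²=31 → inactive
F = F_att + ΣF_rep = (1.7304,1.3272)
p' = p + 1/10·F = (-2.8270,1.1327)

Fx=1.7304 Fy=1.3272 x'=-2.8270 y'=1.1327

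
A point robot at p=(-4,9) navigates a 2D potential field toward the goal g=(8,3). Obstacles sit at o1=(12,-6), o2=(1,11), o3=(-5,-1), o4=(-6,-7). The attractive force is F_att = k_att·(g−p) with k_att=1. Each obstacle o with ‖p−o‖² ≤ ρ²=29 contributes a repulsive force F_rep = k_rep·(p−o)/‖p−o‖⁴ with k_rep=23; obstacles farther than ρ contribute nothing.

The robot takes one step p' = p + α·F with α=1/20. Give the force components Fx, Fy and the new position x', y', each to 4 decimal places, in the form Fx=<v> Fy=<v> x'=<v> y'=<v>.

F_att = 1·(g−p) = 1·(12,-6) = (12.0000,-6.0000)
o1: d²=481 > ρ²=29 → inactive
o2: d²=29 ≤ ρ²=29; F_rep = 23·(-5,-2)/29² = (-0.1367,-0.0547)
o3: d²=101 > ρ²=29 → inactive
o4: d²=260 > ρ²=29 → inactive
F = F_att + ΣF_rep = (11.8633,-6.0547)
p' = p + 1/20·F = (-3.4068,8.6973)

Fx=11.8633 Fy=-6.0547 x'=-3.4068 y'=8.6973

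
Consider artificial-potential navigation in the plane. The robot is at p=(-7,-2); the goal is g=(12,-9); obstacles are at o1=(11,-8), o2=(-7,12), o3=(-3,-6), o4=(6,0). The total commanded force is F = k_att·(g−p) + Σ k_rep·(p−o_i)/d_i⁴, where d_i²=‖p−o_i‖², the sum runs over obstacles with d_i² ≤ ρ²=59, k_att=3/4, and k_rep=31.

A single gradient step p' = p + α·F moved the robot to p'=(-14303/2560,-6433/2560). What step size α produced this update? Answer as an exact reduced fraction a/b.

F_att = 3/4·(g−p) = 3/4·(19,-7) = (14.2500,-5.2500)
o1: d²=360 > ρ²=59 → inactive
o2: d²=196 > ρ²=59 → inactive
o3: d²=32 ≤ ρ²=59; F_rep = 31·(-4,4)/32² = (-0.1211,0.1211)
o4: d²=173 > ρ²=59 → inactive
F = F_att + ΣF_rep = (14.1289,-5.1289)
Δp = p'−p = (1.4129,-0.5129); α = Δx/Fx = (3617/2560) / (3617/256) = 1/10
check: Δy/Fy = (-1313/2560) / (-1313/256) = 1/10 ✓

α = 1/10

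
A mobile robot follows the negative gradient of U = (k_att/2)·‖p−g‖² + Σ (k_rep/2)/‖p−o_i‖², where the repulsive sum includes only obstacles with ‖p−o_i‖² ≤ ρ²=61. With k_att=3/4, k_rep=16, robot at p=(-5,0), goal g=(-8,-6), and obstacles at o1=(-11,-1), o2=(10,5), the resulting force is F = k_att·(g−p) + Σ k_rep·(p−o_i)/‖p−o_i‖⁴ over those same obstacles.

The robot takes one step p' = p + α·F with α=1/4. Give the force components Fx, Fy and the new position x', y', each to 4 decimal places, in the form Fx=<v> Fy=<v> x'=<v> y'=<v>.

Fx=-2.1799 Fy=-4.4883 x'=-5.5450 y'=-1.1221

F_att = 3/4·(g−p) = 3/4·(-3,-6) = (-2.2500,-4.5000)
o1: d²=37 ≤ ρ²=61; F_rep = 16·(6,1)/37² = (0.0701,0.0117)
o2: d²=250 > ρ²=61 → inactive
F = F_att + ΣF_rep = (-2.1799,-4.4883)
p' = p + 1/4·F = (-5.5450,-1.1221)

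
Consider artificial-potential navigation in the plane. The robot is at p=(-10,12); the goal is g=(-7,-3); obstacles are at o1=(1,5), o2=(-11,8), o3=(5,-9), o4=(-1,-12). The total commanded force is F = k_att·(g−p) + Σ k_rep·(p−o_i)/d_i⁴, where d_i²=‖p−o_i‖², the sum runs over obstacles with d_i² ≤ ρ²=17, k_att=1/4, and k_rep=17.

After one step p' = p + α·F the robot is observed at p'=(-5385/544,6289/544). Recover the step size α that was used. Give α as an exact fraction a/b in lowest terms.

α = 1/8

F_att = 1/4·(g−p) = 1/4·(3,-15) = (0.7500,-3.7500)
o1: d²=170 > ρ²=17 → inactive
o2: d²=17 ≤ ρ²=17; F_rep = 17·(1,4)/17² = (0.0588,0.2353)
o3: d²=666 > ρ²=17 → inactive
o4: d²=657 > ρ²=17 → inactive
F = F_att + ΣF_rep = (0.8088,-3.5147)
Δp = p'−p = (0.1011,-0.4393); α = Δx/Fx = (55/544) / (55/68) = 1/8
check: Δy/Fy = (-239/544) / (-239/68) = 1/8 ✓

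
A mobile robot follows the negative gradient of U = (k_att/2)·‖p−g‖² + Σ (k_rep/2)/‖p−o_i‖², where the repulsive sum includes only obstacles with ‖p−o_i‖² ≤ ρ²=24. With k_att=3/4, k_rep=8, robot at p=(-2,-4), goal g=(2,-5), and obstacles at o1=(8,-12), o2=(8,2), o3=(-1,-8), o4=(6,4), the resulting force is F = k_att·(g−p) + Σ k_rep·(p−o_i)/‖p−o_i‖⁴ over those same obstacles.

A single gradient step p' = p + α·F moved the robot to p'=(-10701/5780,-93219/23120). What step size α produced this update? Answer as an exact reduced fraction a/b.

F_att = 3/4·(g−p) = 3/4·(4,-1) = (3.0000,-0.7500)
o1: d²=164 > ρ²=24 → inactive
o2: d²=136 > ρ²=24 → inactive
o3: d²=17 ≤ ρ²=24; F_rep = 8·(-1,4)/17² = (-0.0277,0.1107)
o4: d²=128 > ρ²=24 → inactive
F = F_att + ΣF_rep = (2.9723,-0.6393)
Δp = p'−p = (0.1486,-0.0320); α = Δx/Fx = (859/5780) / (859/289) = 1/20
check: Δy/Fy = (-739/23120) / (-739/1156) = 1/20 ✓

α = 1/20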